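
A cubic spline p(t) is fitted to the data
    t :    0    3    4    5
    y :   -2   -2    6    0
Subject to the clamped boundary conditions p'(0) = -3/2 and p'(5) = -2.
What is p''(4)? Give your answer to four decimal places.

-30.6897

Let M_i = p''(x_i). Step sizes h_i = 3, 1, 1; slopes of the chords Δ_i = (y_(i+1) - y_i)/h_i = 0, 8, -6.
  3·M_0 + 8·M_1 + 1·M_2 = 6(Δ_1 - Δ_0) = 48
  1·M_1 + 4·M_2 + 1·M_3 = 6(Δ_2 - Δ_1) = -84
Clamped end conditions give two more equations: 2h_0·M_0 + h_0·M_1 = 6(Δ_0 - p'(0)) = 9 and h_2·M_2 + 2h_2·M_3 = 6(p'(5) - Δ_2) = 24.
Solving: M_0 = -122/29, M_1 = 331/29, M_2 = -890/29, M_3 = 793/29.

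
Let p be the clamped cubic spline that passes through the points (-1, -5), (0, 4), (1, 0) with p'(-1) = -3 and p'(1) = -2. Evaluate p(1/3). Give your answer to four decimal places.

Put m_i = p'' at the i-th knot. Here h = (1, 1) and Δ = (9, -4), so the interior equations h_(i-1)·m_(i-1) + 2(h_(i-1)+h_i)·m_i + h_i·m_(i+1) = 6(Δ_i − Δ_(i-1)) read
  1·m_0 + 4·m_1 + 1·m_2 = 6(Δ_1 - Δ_0) = -78
Clamped end conditions give two more equations: 2h_0·m_0 + h_0·m_1 = 6(Δ_0 - p'(-1)) = 72 and h_1·m_1 + 2h_1·m_2 = 6(p'(1) - Δ_1) = 12.
Forward elimination and back-substitution give m_0 = 56, m_1 = -40, m_2 = 26.
On [0, 1], p(x) = 4 + 5·x - 20·x² + 11·x³.
With x = 1/3: p(1/3) = 104/27.

3.8519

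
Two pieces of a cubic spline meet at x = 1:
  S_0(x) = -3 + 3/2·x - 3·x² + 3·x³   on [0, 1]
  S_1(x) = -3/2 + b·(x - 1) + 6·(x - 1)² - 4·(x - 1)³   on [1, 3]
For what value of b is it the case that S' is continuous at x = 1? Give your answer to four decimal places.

S_0'(x) = 3/2 - 6·x + 9·x², so S_0'(1) = 9/2. On the right, S_1'(1) = b, so b = 9/2.

4.5000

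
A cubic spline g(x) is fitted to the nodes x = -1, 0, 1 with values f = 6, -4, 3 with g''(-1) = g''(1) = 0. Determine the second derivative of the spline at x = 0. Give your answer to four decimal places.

Put M_i = g'' at the i-th knot. Here h = (1, 1) and Δ = (-10, 7), so the interior equations h_(i-1)·M_(i-1) + 2(h_(i-1)+h_i)·M_i + h_i·M_(i+1) = 6(Δ_i − Δ_(i-1)) read
  1·M_0 + 4·M_1 + 1·M_2 = 6(Δ_1 - Δ_0) = 102
Natural end conditions: M_0 = M_2 = 0.
Solving: M_0 = 0, M_1 = 51/2, M_2 = 0.

25.5000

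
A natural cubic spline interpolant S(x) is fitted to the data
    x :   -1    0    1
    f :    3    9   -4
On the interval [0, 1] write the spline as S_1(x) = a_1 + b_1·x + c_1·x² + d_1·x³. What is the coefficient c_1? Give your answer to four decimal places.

Put σ_i = S'' at the i-th knot. Here h = (1, 1) and Δ = (6, -13), so the interior equations h_(i-1)·σ_(i-1) + 2(h_(i-1)+h_i)·σ_i + h_i·σ_(i+1) = 6(Δ_i − Δ_(i-1)) read
  1·σ_0 + 4·σ_1 + 1·σ_2 = 6(Δ_1 - Δ_0) = -114
Natural end conditions: σ_0 = σ_2 = 0.
Forward elimination and back-substitution give σ_0 = 0, σ_1 = -57/2, σ_2 = 0.
On [0, 1], with S_1(x) = a_1 + b_1·x + c_1·x² + d_1·x³: c_1 = σ_1/2 = -57/4, d_1 = (σ_2 - σ_1)/(6h_1) = 19/4, b_1 = Δ_1 - h_1(2σ_1 + σ_2)/6 = -7/2.

-14.2500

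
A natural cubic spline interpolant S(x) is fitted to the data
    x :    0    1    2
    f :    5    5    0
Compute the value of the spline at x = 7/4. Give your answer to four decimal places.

1.5430

Write m_i for S''(x_i). With h_i = 1, 1 and divided differences Δ_i = 0, -5, the continuity of S' gives the tridiagonal system
  1·m_0 + 4·m_1 + 1·m_2 = 6(Δ_1 - Δ_0) = -30
Natural end conditions: m_0 = m_2 = 0.
Forward elimination and back-substitution give m_0 = 0, m_1 = -15/2, m_2 = 0.
On [1, 2], S(x) = 5 - 5/2·(x - 1) - 15/4·(x - 1)² + 5/4·(x - 1)³.
With (x - 1) = 3/4: S(7/4) = 395/256.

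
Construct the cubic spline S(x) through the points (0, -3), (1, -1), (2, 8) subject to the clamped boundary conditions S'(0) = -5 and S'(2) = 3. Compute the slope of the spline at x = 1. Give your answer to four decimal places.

Write M_i for S''(x_i). With h_i = 1, 1 and divided differences Δ_i = 2, 9, the continuity of S' gives the tridiagonal system
  1·M_0 + 4·M_1 + 1·M_2 = 6(Δ_1 - Δ_0) = 42
Clamped end conditions give two more equations: 2h_0·M_0 + h_0·M_1 = 6(Δ_0 - S'(0)) = 42 and h_1·M_1 + 2h_1·M_2 = 6(S'(2) - Δ_1) = -36.
Solving the tridiagonal system: M_0 = 29/2, M_1 = 13, M_2 = -49/2.
On [1, 2], S'(x) = b_1 + 2c_1·(x - 1) + 3d_1·(x - 1)² with b_1 = Δ_1 - h_1(2M_1 + M_2)/6 = 35/4, c_1 = M_1/2 = 13/2, d_1 = (M_2 - M_1)/(6h_1) = -25/4. So S'(1) = 35/4.

8.7500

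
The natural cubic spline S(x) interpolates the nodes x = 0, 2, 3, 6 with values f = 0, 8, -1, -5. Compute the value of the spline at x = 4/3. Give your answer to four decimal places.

Put M_i = S'' at the i-th knot. Here h = (2, 1, 3) and Δ = (4, -9, -4/3), so the interior equations h_(i-1)·M_(i-1) + 2(h_(i-1)+h_i)·M_i + h_i·M_(i+1) = 6(Δ_i − Δ_(i-1)) read
  2·M_0 + 6·M_1 + 1·M_2 = 6(Δ_1 - Δ_0) = -78
  1·M_1 + 8·M_2 + 3·M_3 = 6(Δ_2 - Δ_1) = 46
Natural end conditions: M_0 = M_3 = 0.
Solving the tridiagonal system: M_0 = 0, M_1 = -670/47, M_2 = 354/47, M_3 = 0.
On [0, 2], S(x) = 0 + 1234/141·x + 0·x² - 335/282·x³.
With x = 4/3: S(4/3) = 33704/3807.

8.8532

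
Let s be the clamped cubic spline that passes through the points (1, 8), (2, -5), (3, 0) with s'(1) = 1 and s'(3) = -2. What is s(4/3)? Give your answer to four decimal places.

5.2037

With σ_i denoting the second derivative at x_i, h_i = 1, 1, and Δ_i = (y_(i+1) − y_i)/h_i = -13, 5:
  1·σ_0 + 4·σ_1 + 1·σ_2 = 6(Δ_1 - Δ_0) = 108
Clamped end conditions give two more equations: 2h_0·σ_0 + h_0·σ_1 = 6(Δ_0 - s'(1)) = -84 and h_1·σ_1 + 2h_1·σ_2 = 6(s'(3) - Δ_1) = -42.
Forward elimination and back-substitution give σ_0 = -141/2, σ_1 = 57, σ_2 = -99/2.
On [1, 2], s(x) = 8 + 1·(x - 1) - 141/4·(x - 1)² + 85/4·(x - 1)³.
With (x - 1) = 1/3: s(4/3) = 281/54.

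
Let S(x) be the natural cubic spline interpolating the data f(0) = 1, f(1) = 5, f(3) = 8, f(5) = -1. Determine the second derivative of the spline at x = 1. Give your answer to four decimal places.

Write M_i for S''(x_i). With h_i = 1, 2, 2 and divided differences Δ_i = 4, 3/2, -9/2, the continuity of S' gives the tridiagonal system
  1·M_0 + 6·M_1 + 2·M_2 = 6(Δ_1 - Δ_0) = -15
  2·M_1 + 8·M_2 + 2·M_3 = 6(Δ_2 - Δ_1) = -36
Natural end conditions: M_0 = M_3 = 0.
Forward elimination and back-substitution give M_0 = 0, M_1 = -12/11, M_2 = -93/22, M_3 = 0.

-1.0909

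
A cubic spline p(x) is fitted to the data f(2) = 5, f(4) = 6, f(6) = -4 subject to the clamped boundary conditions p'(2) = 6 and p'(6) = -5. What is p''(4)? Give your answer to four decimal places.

Let σ_i = p''(x_i). Step sizes h_i = 2, 2; slopes of the chords Δ_i = (y_(i+1) - y_i)/h_i = 1/2, -5.
  2·σ_0 + 8·σ_1 + 2·σ_2 = 6(Δ_1 - Δ_0) = -33
Clamped end conditions give two more equations: 2h_0·σ_0 + h_0·σ_1 = 6(Δ_0 - p'(2)) = -33 and h_1·σ_1 + 2h_1·σ_2 = 6(p'(6) - Δ_1) = 0.
Forward elimination and back-substitution give σ_0 = -55/8, σ_1 = -11/4, σ_2 = 11/8.

-2.7500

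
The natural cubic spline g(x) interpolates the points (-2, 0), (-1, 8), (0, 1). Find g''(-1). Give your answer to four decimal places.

Put M_i = g'' at the i-th knot. Here h = (1, 1) and Δ = (8, -7), so the interior equations h_(i-1)·M_(i-1) + 2(h_(i-1)+h_i)·M_i + h_i·M_(i+1) = 6(Δ_i − Δ_(i-1)) read
  1·M_0 + 4·M_1 + 1·M_2 = 6(Δ_1 - Δ_0) = -90
Natural end conditions: M_0 = M_2 = 0.
Solving the tridiagonal system: M_0 = 0, M_1 = -45/2, M_2 = 0.

-22.5000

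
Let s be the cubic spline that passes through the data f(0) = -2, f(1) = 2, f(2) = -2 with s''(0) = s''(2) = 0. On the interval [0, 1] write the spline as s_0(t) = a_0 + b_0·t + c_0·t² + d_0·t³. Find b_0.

6

With m_i denoting the second derivative at x_i, h_i = 1, 1, and Δ_i = (y_(i+1) − y_i)/h_i = 4, -4:
  1·m_0 + 4·m_1 + 1·m_2 = 6(Δ_1 - Δ_0) = -48
Natural end conditions: m_0 = m_2 = 0.
Forward elimination and back-substitution give m_0 = 0, m_1 = -12, m_2 = 0.
On [0, 1], with s_0(t) = a_0 + b_0·t + c_0·t² + d_0·t³: c_0 = m_0/2 = 0, d_0 = (m_1 - m_0)/(6h_0) = -2, b_0 = Δ_0 - h_0(2m_0 + m_1)/6 = 6.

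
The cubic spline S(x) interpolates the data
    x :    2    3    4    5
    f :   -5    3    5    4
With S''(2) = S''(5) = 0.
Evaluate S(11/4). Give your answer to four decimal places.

1.4594

Let σ_i = S''(x_i). Step sizes h_i = 1, 1, 1; slopes of the chords Δ_i = (y_(i+1) - y_i)/h_i = 8, 2, -1.
  1·σ_0 + 4·σ_1 + 1·σ_2 = 6(Δ_1 - Δ_0) = -36
  1·σ_1 + 4·σ_2 + 1·σ_3 = 6(Δ_2 - Δ_1) = -18
Natural end conditions: σ_0 = σ_3 = 0.
Hence σ_0 = 0, σ_1 = -42/5, σ_2 = -12/5, σ_3 = 0.
On [2, 3], S(x) = -5 + 47/5·(x - 2) + 0·(x - 2)² - 7/5·(x - 2)³.
With (x - 2) = 3/4: S(11/4) = 467/320.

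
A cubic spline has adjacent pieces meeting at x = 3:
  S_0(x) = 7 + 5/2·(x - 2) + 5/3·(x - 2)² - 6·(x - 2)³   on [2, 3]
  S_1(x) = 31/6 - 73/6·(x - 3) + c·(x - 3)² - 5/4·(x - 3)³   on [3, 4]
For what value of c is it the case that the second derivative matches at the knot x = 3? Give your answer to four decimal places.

S_0''(x) = 10/3 - 36·(x - 2), so S_0''(3) = -98/3. On the right, S_1''(3) = 2c, so c = -49/3.

-16.3333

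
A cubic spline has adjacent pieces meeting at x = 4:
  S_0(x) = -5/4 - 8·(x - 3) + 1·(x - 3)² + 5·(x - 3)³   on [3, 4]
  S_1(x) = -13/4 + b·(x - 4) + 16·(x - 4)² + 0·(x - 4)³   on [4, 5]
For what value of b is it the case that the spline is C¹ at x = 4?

9

S_0'(x) = -8 + 2·(x - 3) + 15·(x - 3)², so S_0'(4) = 9. On the right, S_1'(4) = b, so b = 9.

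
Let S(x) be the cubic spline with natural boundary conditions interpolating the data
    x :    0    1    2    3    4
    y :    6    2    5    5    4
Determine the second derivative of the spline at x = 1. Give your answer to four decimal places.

With m_i denoting the second derivative at x_i, h_i = 1, 1, 1, 1, and Δ_i = (y_(i+1) − y_i)/h_i = -4, 3, 0, -1:
  1·m_0 + 4·m_1 + 1·m_2 = 6(Δ_1 - Δ_0) = 42
  1·m_1 + 4·m_2 + 1·m_3 = 6(Δ_2 - Δ_1) = -18
  1·m_2 + 4·m_3 + 1·m_4 = 6(Δ_3 - Δ_2) = -6
Natural end conditions: m_0 = m_4 = 0.
Solving the tridiagonal system: m_0 = 0, m_1 = 87/7, m_2 = -54/7, m_3 = 3/7, m_4 = 0.

12.4286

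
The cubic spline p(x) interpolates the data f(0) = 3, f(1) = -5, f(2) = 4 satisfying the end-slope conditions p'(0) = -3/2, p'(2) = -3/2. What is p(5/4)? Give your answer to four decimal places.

-3.3125

With m_i denoting the second derivative at x_i, h_i = 1, 1, and Δ_i = (y_(i+1) − y_i)/h_i = -8, 9:
  1·m_0 + 4·m_1 + 1·m_2 = 6(Δ_1 - Δ_0) = 102
Clamped end conditions give two more equations: 2h_0·m_0 + h_0·m_1 = 6(Δ_0 - p'(0)) = -39 and h_1·m_1 + 2h_1·m_2 = 6(p'(2) - Δ_1) = -63.
Forward elimination and back-substitution give m_0 = -45, m_1 = 51, m_2 = -57.
On [1, 2], p(x) = -5 + 3/2·(x - 1) + 51/2·(x - 1)² - 18·(x - 1)³.
With (x - 1) = 1/4: p(5/4) = -53/16.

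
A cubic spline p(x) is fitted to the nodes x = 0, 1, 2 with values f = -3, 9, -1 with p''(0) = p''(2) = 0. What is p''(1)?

-33

Put m_i = p'' at the i-th knot. Here h = (1, 1) and Δ = (12, -10), so the interior equations h_(i-1)·m_(i-1) + 2(h_(i-1)+h_i)·m_i + h_i·m_(i+1) = 6(Δ_i − Δ_(i-1)) read
  1·m_0 + 4·m_1 + 1·m_2 = 6(Δ_1 - Δ_0) = -132
Natural end conditions: m_0 = m_2 = 0.
Solving: m_0 = 0, m_1 = -33, m_2 = 0.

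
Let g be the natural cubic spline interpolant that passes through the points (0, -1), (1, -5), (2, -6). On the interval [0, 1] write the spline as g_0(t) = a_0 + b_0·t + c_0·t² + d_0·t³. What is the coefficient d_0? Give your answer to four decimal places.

Put m_i = g'' at the i-th knot. Here h = (1, 1) and Δ = (-4, -1), so the interior equations h_(i-1)·m_(i-1) + 2(h_(i-1)+h_i)·m_i + h_i·m_(i+1) = 6(Δ_i − Δ_(i-1)) read
  1·m_0 + 4·m_1 + 1·m_2 = 6(Δ_1 - Δ_0) = 18
Natural end conditions: m_0 = m_2 = 0.
Forward elimination and back-substitution give m_0 = 0, m_1 = 9/2, m_2 = 0.
On [0, 1], with g_0(t) = a_0 + b_0·t + c_0·t² + d_0·t³: c_0 = m_0/2 = 0, d_0 = (m_1 - m_0)/(6h_0) = 3/4, b_0 = Δ_0 - h_0(2m_0 + m_1)/6 = -19/4.

0.7500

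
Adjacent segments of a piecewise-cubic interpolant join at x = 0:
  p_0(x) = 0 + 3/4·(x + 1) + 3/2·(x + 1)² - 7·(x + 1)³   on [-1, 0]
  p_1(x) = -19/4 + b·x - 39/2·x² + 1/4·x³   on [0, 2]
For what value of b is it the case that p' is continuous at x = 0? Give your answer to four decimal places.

p_0'(x) = 3/4 + 3·(x + 1) - 21·(x + 1)², so p_0'(0) = -69/4. On the right, p_1'(0) = b, so b = -69/4.

-17.2500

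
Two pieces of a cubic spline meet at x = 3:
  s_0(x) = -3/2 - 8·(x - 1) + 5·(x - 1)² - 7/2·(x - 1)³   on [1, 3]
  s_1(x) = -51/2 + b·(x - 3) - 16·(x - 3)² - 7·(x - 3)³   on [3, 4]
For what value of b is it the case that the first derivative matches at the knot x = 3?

-30

s_0'(x) = -8 + 10·(x - 1) - 21/2·(x - 1)², so s_0'(3) = -30. On the right, s_1'(3) = b, so b = -30.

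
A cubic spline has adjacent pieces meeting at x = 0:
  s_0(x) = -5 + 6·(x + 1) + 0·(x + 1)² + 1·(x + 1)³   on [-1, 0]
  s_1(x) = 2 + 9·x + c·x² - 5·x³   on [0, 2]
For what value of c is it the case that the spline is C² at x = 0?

s_0''(x) = 0 + 6·(x + 1), so s_0''(0) = 6. On the right, s_1''(0) = 2c, so c = 3.

3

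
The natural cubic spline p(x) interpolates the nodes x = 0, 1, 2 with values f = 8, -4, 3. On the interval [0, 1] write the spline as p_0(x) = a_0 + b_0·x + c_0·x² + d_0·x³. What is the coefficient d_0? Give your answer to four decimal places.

Let σ_i = p''(x_i). Step sizes h_i = 1, 1; slopes of the chords Δ_i = (y_(i+1) - y_i)/h_i = -12, 7.
  1·σ_0 + 4·σ_1 + 1·σ_2 = 6(Δ_1 - Δ_0) = 114
Natural end conditions: σ_0 = σ_2 = 0.
Hence σ_0 = 0, σ_1 = 57/2, σ_2 = 0.
On [0, 1], with p_0(x) = a_0 + b_0·x + c_0·x² + d_0·x³: c_0 = σ_0/2 = 0, d_0 = (σ_1 - σ_0)/(6h_0) = 19/4, b_0 = Δ_0 - h_0(2σ_0 + σ_1)/6 = -67/4.

4.7500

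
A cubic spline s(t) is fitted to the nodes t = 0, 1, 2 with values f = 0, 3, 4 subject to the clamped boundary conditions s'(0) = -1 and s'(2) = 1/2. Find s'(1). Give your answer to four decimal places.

Put M_i = s'' at the i-th knot. Here h = (1, 1) and Δ = (3, 1), so the interior equations h_(i-1)·M_(i-1) + 2(h_(i-1)+h_i)·M_i + h_i·M_(i+1) = 6(Δ_i − Δ_(i-1)) read
  1·M_0 + 4·M_1 + 1·M_2 = 6(Δ_1 - Δ_0) = -12
Clamped end conditions give two more equations: 2h_0·M_0 + h_0·M_1 = 6(Δ_0 - s'(0)) = 24 and h_1·M_1 + 2h_1·M_2 = 6(s'(2) - Δ_1) = -3.
Solving: M_0 = 63/4, M_1 = -15/2, M_2 = 9/4.
On [1, 2], s'(t) = b_1 + 2c_1·(t - 1) + 3d_1·(t - 1)² with b_1 = Δ_1 - h_1(2M_1 + M_2)/6 = 25/8, c_1 = M_1/2 = -15/4, d_1 = (M_2 - M_1)/(6h_1) = 13/8. So s'(1) = 25/8.

3.1250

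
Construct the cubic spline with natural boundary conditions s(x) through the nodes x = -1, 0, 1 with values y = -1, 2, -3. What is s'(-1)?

5

With σ_i denoting the second derivative at x_i, h_i = 1, 1, and Δ_i = (y_(i+1) − y_i)/h_i = 3, -5:
  1·σ_0 + 4·σ_1 + 1·σ_2 = 6(Δ_1 - Δ_0) = -48
Natural end conditions: σ_0 = σ_2 = 0.
Forward elimination and back-substitution give σ_0 = 0, σ_1 = -12, σ_2 = 0.
On [-1, 0], s'(x) = b_0 + 2c_0·(x + 1) + 3d_0·(x + 1)² with b_0 = Δ_0 - h_0(2σ_0 + σ_1)/6 = 5, c_0 = σ_0/2 = 0, d_0 = (σ_1 - σ_0)/(6h_0) = -2. So s'(-1) = 5.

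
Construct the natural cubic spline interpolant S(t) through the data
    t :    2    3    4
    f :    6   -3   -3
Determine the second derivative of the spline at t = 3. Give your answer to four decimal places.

Write σ_i for S''(x_i). With h_i = 1, 1 and divided differences Δ_i = -9, 0, the continuity of S' gives the tridiagonal system
  1·σ_0 + 4·σ_1 + 1·σ_2 = 6(Δ_1 - Δ_0) = 54
Natural end conditions: σ_0 = σ_2 = 0.
Solving the tridiagonal system: σ_0 = 0, σ_1 = 27/2, σ_2 = 0.

13.5000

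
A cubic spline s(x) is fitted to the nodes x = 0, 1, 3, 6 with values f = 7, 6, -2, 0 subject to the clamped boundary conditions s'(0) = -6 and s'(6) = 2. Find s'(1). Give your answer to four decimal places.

Let M_i = s''(x_i). Step sizes h_i = 1, 2, 3; slopes of the chords Δ_i = (y_(i+1) - y_i)/h_i = -1, -4, 2/3.
  1·M_0 + 6·M_1 + 2·M_2 = 6(Δ_1 - Δ_0) = -18
  2·M_1 + 10·M_2 + 3·M_3 = 6(Δ_2 - Δ_1) = 28
Clamped end conditions give two more equations: 2h_0·M_0 + h_0·M_1 = 6(Δ_0 - s'(0)) = 30 and h_2·M_2 + 2h_2·M_3 = 6(s'(6) - Δ_2) = 8.
Forward elimination and back-substitution give M_0 = 358/19, M_1 = -146/19, M_2 = 88/19, M_3 = -56/57.
On [1, 3], s'(x) = b_1 + 2c_1·(x - 1) + 3d_1·(x - 1)² with b_1 = Δ_1 - h_1(2M_1 + M_2)/6 = -8/19, c_1 = M_1/2 = -73/19, d_1 = (M_2 - M_1)/(6h_1) = 39/38. So s'(1) = -8/19.

-0.4211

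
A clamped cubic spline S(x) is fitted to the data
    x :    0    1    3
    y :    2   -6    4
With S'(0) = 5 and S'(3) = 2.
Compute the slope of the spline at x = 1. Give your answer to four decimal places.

-7.5000

Put σ_i = S'' at the i-th knot. Here h = (1, 2) and Δ = (-8, 5), so the interior equations h_(i-1)·σ_(i-1) + 2(h_(i-1)+h_i)·σ_i + h_i·σ_(i+1) = 6(Δ_i − Δ_(i-1)) read
  1·σ_0 + 6·σ_1 + 2·σ_2 = 6(Δ_1 - Δ_0) = 78
Clamped end conditions give two more equations: 2h_0·σ_0 + h_0·σ_1 = 6(Δ_0 - S'(0)) = -78 and h_1·σ_1 + 2h_1·σ_2 = 6(S'(3) - Δ_1) = -18.
Solving the tridiagonal system: σ_0 = -53, σ_1 = 28, σ_2 = -37/2.
On [1, 3], S'(x) = b_1 + 2c_1·(x - 1) + 3d_1·(x - 1)² with b_1 = Δ_1 - h_1(2σ_1 + σ_2)/6 = -15/2, c_1 = σ_1/2 = 14, d_1 = (σ_2 - σ_1)/(6h_1) = -31/8. So S'(1) = -15/2.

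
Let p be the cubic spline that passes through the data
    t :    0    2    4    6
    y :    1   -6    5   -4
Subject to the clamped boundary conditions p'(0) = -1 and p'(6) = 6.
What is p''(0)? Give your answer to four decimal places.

Write σ_i for p''(x_i). With h_i = 2, 2, 2 and divided differences Δ_i = -7/2, 11/2, -9/2, the continuity of p' gives the tridiagonal system
  2·σ_0 + 8·σ_1 + 2·σ_2 = 6(Δ_1 - Δ_0) = 54
  2·σ_1 + 8·σ_2 + 2·σ_3 = 6(Δ_2 - Δ_1) = -60
Clamped end conditions give two more equations: 2h_0·σ_0 + h_0·σ_1 = 6(Δ_0 - p'(0)) = -15 and h_2·σ_2 + 2h_2·σ_3 = 6(p'(6) - Δ_2) = 63.
Forward elimination and back-substitution give σ_0 = -317/30, σ_1 = 409/30, σ_2 = -509/30, σ_3 = 727/30.

-10.5667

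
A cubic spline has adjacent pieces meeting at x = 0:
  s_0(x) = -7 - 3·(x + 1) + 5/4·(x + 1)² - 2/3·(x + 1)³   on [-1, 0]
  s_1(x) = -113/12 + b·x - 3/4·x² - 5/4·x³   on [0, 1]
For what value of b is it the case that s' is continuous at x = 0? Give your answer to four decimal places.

-2.5000

s_0'(x) = -3 + 5/2·(x + 1) - 2·(x + 1)², so s_0'(0) = -5/2. On the right, s_1'(0) = b, so b = -5/2.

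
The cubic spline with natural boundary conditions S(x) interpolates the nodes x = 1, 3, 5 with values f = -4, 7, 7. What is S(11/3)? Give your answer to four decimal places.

Write σ_i for S''(x_i). With h_i = 2, 2 and divided differences Δ_i = 11/2, 0, the continuity of S' gives the tridiagonal system
  2·σ_0 + 8·σ_1 + 2·σ_2 = 6(Δ_1 - Δ_0) = -33
Natural end conditions: σ_0 = σ_2 = 0.
Forward elimination and back-substitution give σ_0 = 0, σ_1 = -33/8, σ_2 = 0.
On [3, 5], S(x) = 7 + 11/4·(x - 3) - 33/16·(x - 3)² + 11/32·(x - 3)³.
With (x - 3) = 2/3: S(11/3) = 433/54.

8.0185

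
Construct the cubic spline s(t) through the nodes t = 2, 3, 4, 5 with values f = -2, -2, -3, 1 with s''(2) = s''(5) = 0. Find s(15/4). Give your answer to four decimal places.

-3.0688

Put m_i = s'' at the i-th knot. Here h = (1, 1, 1) and Δ = (0, -1, 4), so the interior equations h_(i-1)·m_(i-1) + 2(h_(i-1)+h_i)·m_i + h_i·m_(i+1) = 6(Δ_i − Δ_(i-1)) read
  1·m_0 + 4·m_1 + 1·m_2 = 6(Δ_1 - Δ_0) = -6
  1·m_1 + 4·m_2 + 1·m_3 = 6(Δ_2 - Δ_1) = 30
Natural end conditions: m_0 = m_3 = 0.
Solving: m_0 = 0, m_1 = -18/5, m_2 = 42/5, m_3 = 0.
On [3, 4], s(t) = -2 - 6/5·(t - 3) - 9/5·(t - 3)² + 2·(t - 3)³.
With (t - 3) = 3/4: s(15/4) = -491/160.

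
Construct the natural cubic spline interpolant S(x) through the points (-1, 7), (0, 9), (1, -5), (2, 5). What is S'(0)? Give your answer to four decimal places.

Write m_i for S''(x_i). With h_i = 1, 1, 1 and divided differences Δ_i = 2, -14, 10, the continuity of S' gives the tridiagonal system
  1·m_0 + 4·m_1 + 1·m_2 = 6(Δ_1 - Δ_0) = -96
  1·m_1 + 4·m_2 + 1·m_3 = 6(Δ_2 - Δ_1) = 144
Natural end conditions: m_0 = m_3 = 0.
Hence m_0 = 0, m_1 = -176/5, m_2 = 224/5, m_3 = 0.
On [0, 1], S'(x) = b_1 + 2c_1·x + 3d_1·x² with b_1 = Δ_1 - h_1(2m_1 + m_2)/6 = -146/15, c_1 = m_1/2 = -88/5, d_1 = (m_2 - m_1)/(6h_1) = 40/3. So S'(0) = -146/15.

-9.7333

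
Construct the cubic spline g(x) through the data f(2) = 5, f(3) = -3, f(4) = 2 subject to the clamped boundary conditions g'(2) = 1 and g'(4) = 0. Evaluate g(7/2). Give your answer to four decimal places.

-0.8125

With m_i denoting the second derivative at x_i, h_i = 1, 1, and Δ_i = (y_(i+1) − y_i)/h_i = -8, 5:
  1·m_0 + 4·m_1 + 1·m_2 = 6(Δ_1 - Δ_0) = 78
Clamped end conditions give two more equations: 2h_0·m_0 + h_0·m_1 = 6(Δ_0 - g'(2)) = -54 and h_1·m_1 + 2h_1·m_2 = 6(g'(4) - Δ_1) = -30.
Forward elimination and back-substitution give m_0 = -47, m_1 = 40, m_2 = -35.
On [3, 4], g(x) = -3 - 5/2·(x - 3) + 20·(x - 3)² - 25/2·(x - 3)³.
With (x - 3) = 1/2: g(7/2) = -13/16.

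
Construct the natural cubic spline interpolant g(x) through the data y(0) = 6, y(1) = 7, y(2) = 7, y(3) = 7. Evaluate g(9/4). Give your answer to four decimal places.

Write σ_i for g''(x_i). With h_i = 1, 1, 1 and divided differences Δ_i = 1, 0, 0, the continuity of g' gives the tridiagonal system
  1·σ_0 + 4·σ_1 + 1·σ_2 = 6(Δ_1 - Δ_0) = -6
  1·σ_1 + 4·σ_2 + 1·σ_3 = 6(Δ_2 - Δ_1) = 0
Natural end conditions: σ_0 = σ_3 = 0.
Forward elimination and back-substitution give σ_0 = 0, σ_1 = -8/5, σ_2 = 2/5, σ_3 = 0.
On [2, 3], g(x) = 7 - 2/15·(x - 2) + 1/5·(x - 2)² - 1/15·(x - 2)³.
With (x - 2) = 1/4: g(9/4) = 2233/320.

6.9781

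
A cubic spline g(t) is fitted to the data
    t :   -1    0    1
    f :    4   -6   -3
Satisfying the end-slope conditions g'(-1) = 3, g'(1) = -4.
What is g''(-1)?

Put σ_i = g'' at the i-th knot. Here h = (1, 1) and Δ = (-10, 3), so the interior equations h_(i-1)·σ_(i-1) + 2(h_(i-1)+h_i)·σ_i + h_i·σ_(i+1) = 6(Δ_i − Δ_(i-1)) read
  1·σ_0 + 4·σ_1 + 1·σ_2 = 6(Δ_1 - Δ_0) = 78
Clamped end conditions give two more equations: 2h_0·σ_0 + h_0·σ_1 = 6(Δ_0 - g'(-1)) = -78 and h_1·σ_1 + 2h_1·σ_2 = 6(g'(1) - Δ_1) = -42.
Hence σ_0 = -62, σ_1 = 46, σ_2 = -44.

-62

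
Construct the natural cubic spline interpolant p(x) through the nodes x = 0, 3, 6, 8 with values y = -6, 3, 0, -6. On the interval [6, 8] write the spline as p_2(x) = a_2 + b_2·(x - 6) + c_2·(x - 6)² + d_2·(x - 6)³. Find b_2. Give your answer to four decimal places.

-2.5676

Let σ_i = p''(x_i). Step sizes h_i = 3, 3, 2; slopes of the chords Δ_i = (y_(i+1) - y_i)/h_i = 3, -1, -3.
  3·σ_0 + 12·σ_1 + 3·σ_2 = 6(Δ_1 - Δ_0) = -24
  3·σ_1 + 10·σ_2 + 2·σ_3 = 6(Δ_2 - Δ_1) = -12
Natural end conditions: σ_0 = σ_3 = 0.
Solving the tridiagonal system: σ_0 = 0, σ_1 = -68/37, σ_2 = -24/37, σ_3 = 0.
On [6, 8], with p_2(x) = a_2 + b_2·(x - 6) + c_2·(x - 6)² + d_2·(x - 6)³: c_2 = σ_2/2 = -12/37, d_2 = (σ_3 - σ_2)/(6h_2) = 2/37, b_2 = Δ_2 - h_2(2σ_2 + σ_3)/6 = -95/37.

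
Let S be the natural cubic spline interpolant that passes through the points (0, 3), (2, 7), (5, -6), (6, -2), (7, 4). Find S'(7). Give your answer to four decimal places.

With M_i denoting the second derivative at x_i, h_i = 2, 3, 1, 1, and Δ_i = (y_(i+1) − y_i)/h_i = 2, -13/3, 4, 6:
  2·M_0 + 10·M_1 + 3·M_2 = 6(Δ_1 - Δ_0) = -38
  3·M_1 + 8·M_2 + 1·M_3 = 6(Δ_2 - Δ_1) = 50
  1·M_2 + 4·M_3 + 1·M_4 = 6(Δ_3 - Δ_2) = 12
Natural end conditions: M_0 = M_4 = 0.
Solving the tridiagonal system: M_0 = 0, M_1 = -871/137, M_2 = 1168/137, M_3 = 119/137, M_4 = 0.
On [6, 7], S'(t) = b_3 + 2c_3·(t - 6) + 3d_3·(t - 6)² with b_3 = Δ_3 - h_3(2M_3 + M_4)/6 = 2347/411, c_3 = M_3/2 = 119/274, d_3 = (M_4 - M_3)/(6h_3) = -119/822. So S'(7) = 5051/822.

6.1448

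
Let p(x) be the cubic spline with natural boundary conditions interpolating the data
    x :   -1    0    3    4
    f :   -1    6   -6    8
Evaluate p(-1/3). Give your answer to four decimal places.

4.6229

With m_i denoting the second derivative at x_i, h_i = 1, 3, 1, and Δ_i = (y_(i+1) − y_i)/h_i = 7, -4, 14:
  1·m_0 + 8·m_1 + 3·m_2 = 6(Δ_1 - Δ_0) = -66
  3·m_1 + 8·m_2 + 1·m_3 = 6(Δ_2 - Δ_1) = 108
Natural end conditions: m_0 = m_3 = 0.
Forward elimination and back-substitution give m_0 = 0, m_1 = -852/55, m_2 = 1062/55, m_3 = 0.
On [-1, 0], p(x) = -1 + 527/55·(x + 1) + 0·(x + 1)² - 142/55·(x + 1)³.
With (x + 1) = 2/3: p(-1/3) = 1373/297.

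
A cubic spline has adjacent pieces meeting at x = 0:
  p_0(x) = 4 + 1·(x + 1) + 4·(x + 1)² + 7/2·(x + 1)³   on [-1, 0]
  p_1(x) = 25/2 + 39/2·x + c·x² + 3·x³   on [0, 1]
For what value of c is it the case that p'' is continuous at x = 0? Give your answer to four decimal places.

14.5000

p_0''(x) = 8 + 21·(x + 1), so p_0''(0) = 29. On the right, p_1''(0) = 2c, so c = 29/2.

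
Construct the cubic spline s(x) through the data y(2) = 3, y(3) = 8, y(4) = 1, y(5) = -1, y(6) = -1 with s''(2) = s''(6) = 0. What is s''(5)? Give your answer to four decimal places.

-0.2143

Let m_i = s''(x_i). Step sizes h_i = 1, 1, 1, 1; slopes of the chords Δ_i = (y_(i+1) - y_i)/h_i = 5, -7, -2, 0.
  1·m_0 + 4·m_1 + 1·m_2 = 6(Δ_1 - Δ_0) = -72
  1·m_1 + 4·m_2 + 1·m_3 = 6(Δ_2 - Δ_1) = 30
  1·m_2 + 4·m_3 + 1·m_4 = 6(Δ_3 - Δ_2) = 12
Natural end conditions: m_0 = m_4 = 0.
Forward elimination and back-substitution give m_0 = 0, m_1 = -297/14, m_2 = 90/7, m_3 = -3/14, m_4 = 0.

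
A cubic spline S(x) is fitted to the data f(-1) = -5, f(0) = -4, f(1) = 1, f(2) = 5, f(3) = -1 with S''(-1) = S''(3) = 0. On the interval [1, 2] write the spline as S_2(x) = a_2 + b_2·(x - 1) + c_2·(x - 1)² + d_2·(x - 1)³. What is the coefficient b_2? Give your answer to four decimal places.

Let M_i = S''(x_i). Step sizes h_i = 1, 1, 1, 1; slopes of the chords Δ_i = (y_(i+1) - y_i)/h_i = 1, 5, 4, -6.
  1·M_0 + 4·M_1 + 1·M_2 = 6(Δ_1 - Δ_0) = 24
  1·M_1 + 4·M_2 + 1·M_3 = 6(Δ_2 - Δ_1) = -6
  1·M_2 + 4·M_3 + 1·M_4 = 6(Δ_3 - Δ_2) = -60
Natural end conditions: M_0 = M_4 = 0.
Solving: M_0 = 0, M_1 = 81/14, M_2 = 6/7, M_3 = -213/14, M_4 = 0.
On [1, 2], with S_2(x) = a_2 + b_2·(x - 1) + c_2·(x - 1)² + d_2·(x - 1)³: c_2 = M_2/2 = 3/7, d_2 = (M_3 - M_2)/(6h_2) = -75/28, b_2 = Δ_2 - h_2(2M_2 + M_3)/6 = 25/4.

6.2500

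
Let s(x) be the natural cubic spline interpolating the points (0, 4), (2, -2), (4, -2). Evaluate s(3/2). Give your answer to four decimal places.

Put m_i = s'' at the i-th knot. Here h = (2, 2) and Δ = (-3, 0), so the interior equations h_(i-1)·m_(i-1) + 2(h_(i-1)+h_i)·m_i + h_i·m_(i+1) = 6(Δ_i − Δ_(i-1)) read
  2·m_0 + 8·m_1 + 2·m_2 = 6(Δ_1 - Δ_0) = 18
Natural end conditions: m_0 = m_2 = 0.
Hence m_0 = 0, m_1 = 9/4, m_2 = 0.
On [0, 2], s(x) = 4 - 15/4·x + 0·x² + 3/16·x³.
With x = 3/2: s(3/2) = -127/128.

-0.9922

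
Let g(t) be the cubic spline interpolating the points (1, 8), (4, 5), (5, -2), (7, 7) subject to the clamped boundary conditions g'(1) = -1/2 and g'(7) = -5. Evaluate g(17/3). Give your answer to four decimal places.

0.6720

Let σ_i = g''(x_i). Step sizes h_i = 3, 1, 2; slopes of the chords Δ_i = (y_(i+1) - y_i)/h_i = -1, -7, 9/2.
  3·σ_0 + 8·σ_1 + 1·σ_2 = 6(Δ_1 - Δ_0) = -36
  1·σ_1 + 6·σ_2 + 2·σ_3 = 6(Δ_2 - Δ_1) = 69
Clamped end conditions give two more equations: 2h_0·σ_0 + h_0·σ_1 = 6(Δ_0 - g'(1)) = -3 and h_2·σ_2 + 2h_2·σ_3 = 6(g'(7) - Δ_2) = -57.
Forward elimination and back-substitution give σ_0 = 53/14, σ_1 = -60/7, σ_2 = 297/14, σ_3 = -174/7.
On [5, 7], g(t) = -2 - 19/14·(t - 5) + 297/28·(t - 5)² - 215/56·(t - 5)³.
With (t - 5) = 2/3: g(17/3) = 127/189.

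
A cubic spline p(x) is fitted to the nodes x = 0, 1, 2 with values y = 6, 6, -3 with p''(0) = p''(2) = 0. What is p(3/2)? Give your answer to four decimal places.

Put m_i = p'' at the i-th knot. Here h = (1, 1) and Δ = (0, -9), so the interior equations h_(i-1)·m_(i-1) + 2(h_(i-1)+h_i)·m_i + h_i·m_(i+1) = 6(Δ_i − Δ_(i-1)) read
  1·m_0 + 4·m_1 + 1·m_2 = 6(Δ_1 - Δ_0) = -54
Natural end conditions: m_0 = m_2 = 0.
Solving: m_0 = 0, m_1 = -27/2, m_2 = 0.
On [1, 2], p(x) = 6 - 9/2·(x - 1) - 27/4·(x - 1)² + 9/4·(x - 1)³.
With (x - 1) = 1/2: p(3/2) = 75/32.

2.3438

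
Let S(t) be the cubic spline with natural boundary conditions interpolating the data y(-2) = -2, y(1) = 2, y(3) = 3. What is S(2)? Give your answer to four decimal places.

With m_i denoting the second derivative at x_i, h_i = 3, 2, and Δ_i = (y_(i+1) − y_i)/h_i = 4/3, 1/2:
  3·m_0 + 10·m_1 + 2·m_2 = 6(Δ_1 - Δ_0) = -5
Natural end conditions: m_0 = m_2 = 0.
Solving the tridiagonal system: m_0 = 0, m_1 = -1/2, m_2 = 0.
On [1, 3], S(t) = 2 + 5/6·(t - 1) - 1/4·(t - 1)² + 1/24·(t - 1)³.
With (t - 1) = 1: S(2) = 21/8.

2.6250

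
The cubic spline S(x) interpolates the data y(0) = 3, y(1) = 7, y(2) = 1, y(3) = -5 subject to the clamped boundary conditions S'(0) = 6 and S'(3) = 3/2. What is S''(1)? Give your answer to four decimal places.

-14.8000

Let M_i = S''(x_i). Step sizes h_i = 1, 1, 1; slopes of the chords Δ_i = (y_(i+1) - y_i)/h_i = 4, -6, -6.
  1·M_0 + 4·M_1 + 1·M_2 = 6(Δ_1 - Δ_0) = -60
  1·M_1 + 4·M_2 + 1·M_3 = 6(Δ_2 - Δ_1) = 0
Clamped end conditions give two more equations: 2h_0·M_0 + h_0·M_1 = 6(Δ_0 - S'(0)) = -12 and h_2·M_2 + 2h_2·M_3 = 6(S'(3) - Δ_2) = 45.
Forward elimination and back-substitution give M_0 = 7/5, M_1 = -74/5, M_2 = -11/5, M_3 = 118/5.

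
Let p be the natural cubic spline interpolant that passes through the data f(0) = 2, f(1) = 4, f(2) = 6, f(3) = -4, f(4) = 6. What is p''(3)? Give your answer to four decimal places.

37.2857

With σ_i denoting the second derivative at x_i, h_i = 1, 1, 1, 1, and Δ_i = (y_(i+1) − y_i)/h_i = 2, 2, -10, 10:
  1·σ_0 + 4·σ_1 + 1·σ_2 = 6(Δ_1 - Δ_0) = 0
  1·σ_1 + 4·σ_2 + 1·σ_3 = 6(Δ_2 - Δ_1) = -72
  1·σ_2 + 4·σ_3 + 1·σ_4 = 6(Δ_3 - Δ_2) = 120
Natural end conditions: σ_0 = σ_4 = 0.
Hence σ_0 = 0, σ_1 = 51/7, σ_2 = -204/7, σ_3 = 261/7, σ_4 = 0.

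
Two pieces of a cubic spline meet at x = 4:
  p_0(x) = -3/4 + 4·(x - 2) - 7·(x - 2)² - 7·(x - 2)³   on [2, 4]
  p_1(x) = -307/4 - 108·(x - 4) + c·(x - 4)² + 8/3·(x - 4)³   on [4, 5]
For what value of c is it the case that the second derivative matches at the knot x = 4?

p_0''(x) = -14 - 42·(x - 2), so p_0''(4) = -98. On the right, p_1''(4) = 2c, so c = -49.

-49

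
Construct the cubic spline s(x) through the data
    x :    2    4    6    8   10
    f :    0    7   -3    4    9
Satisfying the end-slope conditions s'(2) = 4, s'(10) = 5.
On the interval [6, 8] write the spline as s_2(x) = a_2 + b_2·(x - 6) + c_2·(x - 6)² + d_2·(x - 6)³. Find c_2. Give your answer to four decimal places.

5.0313

Let M_i = s''(x_i). Step sizes h_i = 2, 2, 2, 2; slopes of the chords Δ_i = (y_(i+1) - y_i)/h_i = 7/2, -5, 7/2, 5/2.
  2·M_0 + 8·M_1 + 2·M_2 = 6(Δ_1 - Δ_0) = -51
  2·M_1 + 8·M_2 + 2·M_3 = 6(Δ_2 - Δ_1) = 51
  2·M_2 + 8·M_3 + 2·M_4 = 6(Δ_3 - Δ_2) = -6
Clamped end conditions give two more equations: 2h_0·M_0 + h_0·M_1 = 6(Δ_0 - s'(2)) = -3 and h_3·M_3 + 2h_3·M_4 = 6(s'(10) - Δ_3) = 15.
Forward elimination and back-substitution give M_0 = 473/112, M_1 = -557/56, M_2 = 161/16, M_3 = -269/56, M_4 = 689/112.
On [6, 8], with s_2(x) = a_2 + b_2·(x - 6) + c_2·(x - 6)² + d_2·(x - 6)³: c_2 = M_2/2 = 161/32, d_2 = (M_3 - M_2)/(6h_2) = -555/448, b_2 = Δ_2 - h_2(2M_2 + M_3)/6 = -45/28.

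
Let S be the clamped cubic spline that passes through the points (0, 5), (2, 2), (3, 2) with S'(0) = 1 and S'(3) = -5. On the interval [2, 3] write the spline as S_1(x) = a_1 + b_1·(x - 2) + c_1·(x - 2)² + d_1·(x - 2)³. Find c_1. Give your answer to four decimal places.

3.5000

Let σ_i = S''(x_i). Step sizes h_i = 2, 1; slopes of the chords Δ_i = (y_(i+1) - y_i)/h_i = -3/2, 0.
  2·σ_0 + 6·σ_1 + 1·σ_2 = 6(Δ_1 - Δ_0) = 9
Clamped end conditions give two more equations: 2h_0·σ_0 + h_0·σ_1 = 6(Δ_0 - S'(0)) = -15 and h_1·σ_1 + 2h_1·σ_2 = 6(S'(3) - Δ_1) = -30.
Solving: σ_0 = -29/4, σ_1 = 7, σ_2 = -37/2.
On [2, 3], with S_1(x) = a_1 + b_1·(x - 2) + c_1·(x - 2)² + d_1·(x - 2)³: c_1 = σ_1/2 = 7/2, d_1 = (σ_2 - σ_1)/(6h_1) = -17/4, b_1 = Δ_1 - h_1(2σ_1 + σ_2)/6 = 3/4.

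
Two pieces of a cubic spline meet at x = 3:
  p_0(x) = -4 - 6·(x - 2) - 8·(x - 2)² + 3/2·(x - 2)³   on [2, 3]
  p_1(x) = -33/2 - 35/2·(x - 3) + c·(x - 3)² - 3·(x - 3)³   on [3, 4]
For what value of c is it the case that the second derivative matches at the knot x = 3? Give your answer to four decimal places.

-3.5000

p_0''(x) = -16 + 9·(x - 2), so p_0''(3) = -7. On the right, p_1''(3) = 2c, so c = -7/2.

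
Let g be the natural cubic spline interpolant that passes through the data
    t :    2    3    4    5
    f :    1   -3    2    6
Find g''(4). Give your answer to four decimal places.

-5.2000

Let m_i = g''(x_i). Step sizes h_i = 1, 1, 1; slopes of the chords Δ_i = (y_(i+1) - y_i)/h_i = -4, 5, 4.
  1·m_0 + 4·m_1 + 1·m_2 = 6(Δ_1 - Δ_0) = 54
  1·m_1 + 4·m_2 + 1·m_3 = 6(Δ_2 - Δ_1) = -6
Natural end conditions: m_0 = m_3 = 0.
Solving the tridiagonal system: m_0 = 0, m_1 = 74/5, m_2 = -26/5, m_3 = 0.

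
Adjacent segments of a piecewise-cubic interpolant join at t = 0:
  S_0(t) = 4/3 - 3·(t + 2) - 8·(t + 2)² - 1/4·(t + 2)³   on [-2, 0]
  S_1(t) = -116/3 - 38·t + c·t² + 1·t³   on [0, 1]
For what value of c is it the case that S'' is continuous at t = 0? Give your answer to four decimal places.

-9.5000

S_0''(t) = -16 - 3/2·(t + 2), so S_0''(0) = -19. On the right, S_1''(0) = 2c, so c = -19/2.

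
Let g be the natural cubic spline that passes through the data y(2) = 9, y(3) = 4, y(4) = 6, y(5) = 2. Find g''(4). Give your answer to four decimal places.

Put σ_i = g'' at the i-th knot. Here h = (1, 1, 1) and Δ = (-5, 2, -4), so the interior equations h_(i-1)·σ_(i-1) + 2(h_(i-1)+h_i)·σ_i + h_i·σ_(i+1) = 6(Δ_i − Δ_(i-1)) read
  1·σ_0 + 4·σ_1 + 1·σ_2 = 6(Δ_1 - Δ_0) = 42
  1·σ_1 + 4·σ_2 + 1·σ_3 = 6(Δ_2 - Δ_1) = -36
Natural end conditions: σ_0 = σ_3 = 0.
Forward elimination and back-substitution give σ_0 = 0, σ_1 = 68/5, σ_2 = -62/5, σ_3 = 0.

-12.4000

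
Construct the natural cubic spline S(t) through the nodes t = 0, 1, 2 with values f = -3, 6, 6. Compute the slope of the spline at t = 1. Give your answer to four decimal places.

4.5000

Put σ_i = S'' at the i-th knot. Here h = (1, 1) and Δ = (9, 0), so the interior equations h_(i-1)·σ_(i-1) + 2(h_(i-1)+h_i)·σ_i + h_i·σ_(i+1) = 6(Δ_i − Δ_(i-1)) read
  1·σ_0 + 4·σ_1 + 1·σ_2 = 6(Δ_1 - Δ_0) = -54
Natural end conditions: σ_0 = σ_2 = 0.
Forward elimination and back-substitution give σ_0 = 0, σ_1 = -27/2, σ_2 = 0.
On [1, 2], S'(t) = b_1 + 2c_1·(t - 1) + 3d_1·(t - 1)² with b_1 = Δ_1 - h_1(2σ_1 + σ_2)/6 = 9/2, c_1 = σ_1/2 = -27/4, d_1 = (σ_2 - σ_1)/(6h_1) = 9/4. So S'(1) = 9/2.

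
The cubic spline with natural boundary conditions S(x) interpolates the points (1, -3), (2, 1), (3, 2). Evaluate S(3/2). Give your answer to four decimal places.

With m_i denoting the second derivative at x_i, h_i = 1, 1, and Δ_i = (y_(i+1) − y_i)/h_i = 4, 1:
  1·m_0 + 4·m_1 + 1·m_2 = 6(Δ_1 - Δ_0) = -18
Natural end conditions: m_0 = m_2 = 0.
Forward elimination and back-substitution give m_0 = 0, m_1 = -9/2, m_2 = 0.
On [1, 2], S(x) = -3 + 19/4·(x - 1) + 0·(x - 1)² - 3/4·(x - 1)³.
With (x - 1) = 1/2: S(3/2) = -23/32.

-0.7188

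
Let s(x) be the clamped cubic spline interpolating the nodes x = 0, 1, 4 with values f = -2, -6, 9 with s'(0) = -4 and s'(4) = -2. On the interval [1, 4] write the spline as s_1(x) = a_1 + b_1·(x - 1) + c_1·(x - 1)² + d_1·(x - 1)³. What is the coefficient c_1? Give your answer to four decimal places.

6.2500

Let m_i = s''(x_i). Step sizes h_i = 1, 3; slopes of the chords Δ_i = (y_(i+1) - y_i)/h_i = -4, 5.
  1·m_0 + 8·m_1 + 3·m_2 = 6(Δ_1 - Δ_0) = 54
Clamped end conditions give two more equations: 2h_0·m_0 + h_0·m_1 = 6(Δ_0 - s'(0)) = 0 and h_1·m_1 + 2h_1·m_2 = 6(s'(4) - Δ_1) = -42.
Hence m_0 = -25/4, m_1 = 25/2, m_2 = -53/4.
On [1, 4], with s_1(x) = a_1 + b_1·(x - 1) + c_1·(x - 1)² + d_1·(x - 1)³: c_1 = m_1/2 = 25/4, d_1 = (m_2 - m_1)/(6h_1) = -103/72, b_1 = Δ_1 - h_1(2m_1 + m_2)/6 = -7/8.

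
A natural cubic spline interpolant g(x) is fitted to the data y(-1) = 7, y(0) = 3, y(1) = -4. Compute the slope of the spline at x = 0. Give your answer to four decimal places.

-5.5000

Let M_i = g''(x_i). Step sizes h_i = 1, 1; slopes of the chords Δ_i = (y_(i+1) - y_i)/h_i = -4, -7.
  1·M_0 + 4·M_1 + 1·M_2 = 6(Δ_1 - Δ_0) = -18
Natural end conditions: M_0 = M_2 = 0.
Solving the tridiagonal system: M_0 = 0, M_1 = -9/2, M_2 = 0.
On [0, 1], g'(x) = b_1 + 2c_1·x + 3d_1·x² with b_1 = Δ_1 - h_1(2M_1 + M_2)/6 = -11/2, c_1 = M_1/2 = -9/4, d_1 = (M_2 - M_1)/(6h_1) = 3/4. So g'(0) = -11/2.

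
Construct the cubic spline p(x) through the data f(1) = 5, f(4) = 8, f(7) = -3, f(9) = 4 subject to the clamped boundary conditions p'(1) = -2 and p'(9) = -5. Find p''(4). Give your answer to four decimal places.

Let M_i = p''(x_i). Step sizes h_i = 3, 3, 2; slopes of the chords Δ_i = (y_(i+1) - y_i)/h_i = 1, -11/3, 7/2.
  3·M_0 + 12·M_1 + 3·M_2 = 6(Δ_1 - Δ_0) = -28
  3·M_1 + 10·M_2 + 2·M_3 = 6(Δ_2 - Δ_1) = 43
Clamped end conditions give two more equations: 2h_0·M_0 + h_0·M_1 = 6(Δ_0 - p'(1)) = 18 and h_2·M_2 + 2h_2·M_3 = 6(p'(9) - Δ_2) = -51.
Hence M_0 = 701/114, M_1 = -359/57, M_2 = 369/38, M_3 = -669/38.

-6.2982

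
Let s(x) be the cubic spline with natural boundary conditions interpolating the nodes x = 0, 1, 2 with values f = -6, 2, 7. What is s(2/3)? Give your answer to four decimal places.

With σ_i denoting the second derivative at x_i, h_i = 1, 1, and Δ_i = (y_(i+1) − y_i)/h_i = 8, 5:
  1·σ_0 + 4·σ_1 + 1·σ_2 = 6(Δ_1 - Δ_0) = -18
Natural end conditions: σ_0 = σ_2 = 0.
Solving: σ_0 = 0, σ_1 = -9/2, σ_2 = 0.
On [0, 1], s(x) = -6 + 35/4·x + 0·x² - 3/4·x³.
With x = 2/3: s(2/3) = -7/18.

-0.3889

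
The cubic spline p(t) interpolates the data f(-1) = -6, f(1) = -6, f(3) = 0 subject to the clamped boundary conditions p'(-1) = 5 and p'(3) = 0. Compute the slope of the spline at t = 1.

Put m_i = p'' at the i-th knot. Here h = (2, 2) and Δ = (0, 3), so the interior equations h_(i-1)·m_(i-1) + 2(h_(i-1)+h_i)·m_i + h_i·m_(i+1) = 6(Δ_i − Δ_(i-1)) read
  2·m_0 + 8·m_1 + 2·m_2 = 6(Δ_1 - Δ_0) = 18
Clamped end conditions give two more equations: 2h_0·m_0 + h_0·m_1 = 6(Δ_0 - p'(-1)) = -30 and h_1·m_1 + 2h_1·m_2 = 6(p'(3) - Δ_1) = -18.
Solving the tridiagonal system: m_0 = -11, m_1 = 7, m_2 = -8.
On [1, 3], p'(t) = b_1 + 2c_1·(t - 1) + 3d_1·(t - 1)² with b_1 = Δ_1 - h_1(2m_1 + m_2)/6 = 1, c_1 = m_1/2 = 7/2, d_1 = (m_2 - m_1)/(6h_1) = -5/4. So p'(1) = 1.

1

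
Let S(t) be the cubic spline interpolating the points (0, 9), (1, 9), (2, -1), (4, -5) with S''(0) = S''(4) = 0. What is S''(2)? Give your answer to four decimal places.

Put M_i = S'' at the i-th knot. Here h = (1, 1, 2) and Δ = (0, -10, -2), so the interior equations h_(i-1)·M_(i-1) + 2(h_(i-1)+h_i)·M_i + h_i·M_(i+1) = 6(Δ_i − Δ_(i-1)) read
  1·M_0 + 4·M_1 + 1·M_2 = 6(Δ_1 - Δ_0) = -60
  1·M_1 + 6·M_2 + 2·M_3 = 6(Δ_2 - Δ_1) = 48
Natural end conditions: M_0 = M_3 = 0.
Solving the tridiagonal system: M_0 = 0, M_1 = -408/23, M_2 = 252/23, M_3 = 0.

10.9565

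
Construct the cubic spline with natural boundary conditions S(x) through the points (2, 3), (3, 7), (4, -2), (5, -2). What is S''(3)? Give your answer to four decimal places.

-24.4000

Let m_i = S''(x_i). Step sizes h_i = 1, 1, 1; slopes of the chords Δ_i = (y_(i+1) - y_i)/h_i = 4, -9, 0.
  1·m_0 + 4·m_1 + 1·m_2 = 6(Δ_1 - Δ_0) = -78
  1·m_1 + 4·m_2 + 1·m_3 = 6(Δ_2 - Δ_1) = 54
Natural end conditions: m_0 = m_3 = 0.
Solving: m_0 = 0, m_1 = -122/5, m_2 = 98/5, m_3 = 0.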